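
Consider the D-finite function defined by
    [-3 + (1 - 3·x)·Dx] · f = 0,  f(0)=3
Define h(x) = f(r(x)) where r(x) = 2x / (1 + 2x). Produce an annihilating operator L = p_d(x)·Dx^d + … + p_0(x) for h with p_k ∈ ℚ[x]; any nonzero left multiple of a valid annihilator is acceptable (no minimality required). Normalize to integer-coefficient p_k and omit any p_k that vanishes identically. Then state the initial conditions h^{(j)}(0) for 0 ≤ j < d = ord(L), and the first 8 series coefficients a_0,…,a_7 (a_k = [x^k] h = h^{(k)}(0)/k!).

f: a_k = 3, 9, 27, 81, 243, 729, 2187, 6561, …
L₀ from L_f via x↦r, Dx↦r'^{-1}Dx.
L = 6 + (-1 + 2·x + 8·x^2)·Dx  (order 1).
h: a_k = 3, 18, 72, 288, 1152, 4608, 18432, 73728, …
ICs: h(0) = 3.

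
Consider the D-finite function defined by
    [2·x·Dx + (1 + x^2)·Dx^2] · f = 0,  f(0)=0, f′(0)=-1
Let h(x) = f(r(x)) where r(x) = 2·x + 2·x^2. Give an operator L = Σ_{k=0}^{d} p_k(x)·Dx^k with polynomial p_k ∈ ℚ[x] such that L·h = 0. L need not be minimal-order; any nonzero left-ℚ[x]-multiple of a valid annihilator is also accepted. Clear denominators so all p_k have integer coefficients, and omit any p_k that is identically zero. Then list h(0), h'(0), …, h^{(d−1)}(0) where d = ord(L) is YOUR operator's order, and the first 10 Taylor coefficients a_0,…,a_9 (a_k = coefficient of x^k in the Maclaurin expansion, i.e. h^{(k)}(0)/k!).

L = (-2 + 8·x + 32·x^2 + 48·x^3 + 24·x^4)·Dx + (1 + 2·x + 4·x^2 + 16·x^3 + 20·x^4 + 8·x^5)·Dx^2  (order 2).
h: a_k = 0, -2, -2, 8/3, 8, 8/5, -88/3, -320/7, 64, 2656/9, …
ICs: h(0) = 0, h′(0) = -2.

f: a_k = 0, -1, 0, 1/3, 0, -1/5, 0, 1/7, 0, -1/9, …
Substitute x→r, Dx→(1/r')Dx; clear ⇒ L₀.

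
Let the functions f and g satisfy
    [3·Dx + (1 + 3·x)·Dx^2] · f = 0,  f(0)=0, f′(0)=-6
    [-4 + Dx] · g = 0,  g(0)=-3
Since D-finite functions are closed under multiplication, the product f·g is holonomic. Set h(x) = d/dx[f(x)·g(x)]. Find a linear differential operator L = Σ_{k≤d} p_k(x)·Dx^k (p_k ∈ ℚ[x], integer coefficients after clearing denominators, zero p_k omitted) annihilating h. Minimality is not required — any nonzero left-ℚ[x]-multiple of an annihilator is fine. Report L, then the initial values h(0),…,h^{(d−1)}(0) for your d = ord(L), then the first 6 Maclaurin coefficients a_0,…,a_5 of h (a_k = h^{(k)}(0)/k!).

f: a_k = 0, -6, 9, -18, 81/2, -486/5, …
g: a_k = -3, -12, -24, -32, -32, -128/5, …
f·g: L₀ = L_f ⊗_s L_g, ord ≤ 2·1.
h=h₀': d/dx-closure on L₀ ⇒ L.
L = (40 + 96·x + 576·x^2) + (-14 - 84·x - 288·x^2)·Dx + (1 + 15·x + 36·x^2)·Dx^2  (order 2).
h: a_k = 18, 90, 270, 282, 708, -558, …
ICs: h(0) = 18, h′(0) = 90.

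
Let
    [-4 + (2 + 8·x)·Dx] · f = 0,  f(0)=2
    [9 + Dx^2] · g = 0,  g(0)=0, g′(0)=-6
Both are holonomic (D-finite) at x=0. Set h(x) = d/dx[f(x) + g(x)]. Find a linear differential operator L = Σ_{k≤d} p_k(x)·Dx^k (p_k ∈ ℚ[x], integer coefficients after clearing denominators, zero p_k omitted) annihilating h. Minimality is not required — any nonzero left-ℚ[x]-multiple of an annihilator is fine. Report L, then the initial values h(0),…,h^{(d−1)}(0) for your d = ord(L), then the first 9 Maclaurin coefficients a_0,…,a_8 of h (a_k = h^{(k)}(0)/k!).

f: a_k = 2, 4, -4, 8, -20, 56, -168, 528, -1716, …
g: a_k = 0, -6, 0, 9, 0, -81/20, 0, 243/280, 0, …
L₀ := lclm(L_f,L_g); ord L₀ ≤ 1+2.
h₀' ⇒ L via d/dx closure of L₀.
L = (-414 - 432·x - 864·x^2) + (-63 - 468·x - 1296·x^2 - 1728·x^3)·Dx + (-46 - 48·x - 96·x^2)·Dx^2 + (-7 - 52·x - 144·x^2 - 192·x^3)·Dx^3  (order 3).
h: a_k = -2, -8, 51, -80, 1039/4, -1008, 148083/40, -13728, 115313013/2240, …
ICs: h(0) = -2, h′(0) = -8, h′′(0) = 102.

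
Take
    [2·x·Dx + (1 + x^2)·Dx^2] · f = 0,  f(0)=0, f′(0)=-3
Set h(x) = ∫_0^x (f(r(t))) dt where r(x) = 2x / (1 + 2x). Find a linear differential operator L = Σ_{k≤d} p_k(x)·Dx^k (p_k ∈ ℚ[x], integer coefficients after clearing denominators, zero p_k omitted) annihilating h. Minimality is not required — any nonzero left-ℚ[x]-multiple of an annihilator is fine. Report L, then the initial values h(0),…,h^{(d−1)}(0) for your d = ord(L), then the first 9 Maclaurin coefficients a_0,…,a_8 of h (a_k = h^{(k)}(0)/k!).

f: a_k = 0, -3, 0, 1, 0, -3/5, 0, 3/7, 0, …
L₀ from L_f via x↦r, Dx↦r'^{-1}Dx.
Integrate: L := L₀·Dx.
L = (4 + 16·x)·Dx^2 + (1 + 4·x + 8·x^2)·Dx^3  (order 3).
h: a_k = 0, 0, -3, 4, -4, 0, 64/5, -256/7, 384/7, …
ICs: h(0) = 0, h′(0) = 0, h′′(0) = -6.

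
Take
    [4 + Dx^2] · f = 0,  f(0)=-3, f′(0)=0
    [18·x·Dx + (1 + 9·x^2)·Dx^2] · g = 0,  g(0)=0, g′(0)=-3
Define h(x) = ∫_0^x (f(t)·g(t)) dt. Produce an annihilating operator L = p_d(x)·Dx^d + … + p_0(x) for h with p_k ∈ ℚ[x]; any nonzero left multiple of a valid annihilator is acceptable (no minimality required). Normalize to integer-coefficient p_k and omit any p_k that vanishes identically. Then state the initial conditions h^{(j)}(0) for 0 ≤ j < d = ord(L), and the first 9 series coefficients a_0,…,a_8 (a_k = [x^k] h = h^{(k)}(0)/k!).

L = (2080 + 50256·x^2 + 89424·x^4 + 186624·x^6 + 419904·x^8)·Dx + (3168·x + 38880·x^3 + 139968·x^5 + 419904·x^7)·Dx^2 + (572 + 13788·x^2 + 33048·x^4 + 93312·x^6 + 209952·x^8)·Dx^3 + (792·x + 9720·x^3 + 34992·x^5 + 104976·x^7)·Dx^4 + (13 + 306·x^2 + 2673·x^4 + 11664·x^6 + 26244·x^8)·Dx^5  (order 5).
h: a_k = 0, 0, 9/2, 0, -45/4, 0, 343/10, 0, -43669/280, …
ICs: h(0) = 0, h′(0) = 0, h′′(0) = 9, h′′′(0) = 0, h′′′′(0) = -270.

f: a_k = -3, 0, 6, 0, -2, 0, 4/15, 0, -2/105, …
g: a_k = 0, -3, 0, 9, 0, -243/5, 0, 2187/7, 0, …
Sym-product of L_f,L_g gives L₀ (≤ ord 4).
h=∫h₀ ⇒ L = L₀·Dx.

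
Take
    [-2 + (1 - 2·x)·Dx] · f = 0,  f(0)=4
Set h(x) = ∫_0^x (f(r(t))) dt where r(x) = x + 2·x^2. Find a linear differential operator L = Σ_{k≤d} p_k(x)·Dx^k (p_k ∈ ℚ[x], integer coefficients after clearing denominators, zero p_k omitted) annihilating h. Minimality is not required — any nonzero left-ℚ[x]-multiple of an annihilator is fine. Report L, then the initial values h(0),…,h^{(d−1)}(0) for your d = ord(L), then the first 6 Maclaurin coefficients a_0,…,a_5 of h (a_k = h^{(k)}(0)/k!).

L = (2 + 8·x)·Dx + (-1 + 2·x + 4·x^2)·Dx^2  (order 2).
h: a_k = 0, 4, 4, 32/3, 24, 64, …
ICs: h(0) = 0, h′(0) = 4.

f: a_k = 4, 8, 16, 32, 64, 128, …
Substitute x→r, Dx→(1/r')Dx; clear ⇒ L₀.
h=∫₀ˣh₀: take L = L₀·Dx.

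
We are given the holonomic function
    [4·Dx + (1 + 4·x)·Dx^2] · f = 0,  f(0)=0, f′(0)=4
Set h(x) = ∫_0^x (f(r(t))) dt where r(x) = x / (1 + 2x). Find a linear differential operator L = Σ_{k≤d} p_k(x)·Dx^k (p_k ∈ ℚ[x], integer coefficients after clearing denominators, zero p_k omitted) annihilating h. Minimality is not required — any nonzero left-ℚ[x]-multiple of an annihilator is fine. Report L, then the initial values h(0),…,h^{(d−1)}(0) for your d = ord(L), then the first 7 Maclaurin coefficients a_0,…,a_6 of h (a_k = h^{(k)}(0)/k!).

f: a_k = 0, 4, -8, 64/3, -64, 1024/5, -2048/3, …
h₀=f(r): pull back L_f along r ⇒ L₀.
∫: right-multiply L₀ by Dx.
L = (8 + 24·x)·Dx^2 + (1 + 8·x + 12·x^2)·Dx^3  (order 3).
h: a_k = 0, 0, 2, -16/3, 52/3, -64, 3872/15, …
ICs: h(0) = 0, h′(0) = 0, h′′(0) = 4.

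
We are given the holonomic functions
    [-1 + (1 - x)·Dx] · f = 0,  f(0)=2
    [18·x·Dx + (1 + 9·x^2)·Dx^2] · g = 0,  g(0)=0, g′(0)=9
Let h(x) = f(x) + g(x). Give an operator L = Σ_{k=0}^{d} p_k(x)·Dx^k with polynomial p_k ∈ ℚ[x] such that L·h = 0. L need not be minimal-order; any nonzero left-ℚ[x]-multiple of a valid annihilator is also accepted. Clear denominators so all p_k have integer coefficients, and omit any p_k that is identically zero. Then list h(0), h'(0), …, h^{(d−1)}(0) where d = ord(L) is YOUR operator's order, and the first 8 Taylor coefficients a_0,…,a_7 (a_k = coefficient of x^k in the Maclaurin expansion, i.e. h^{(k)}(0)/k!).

L = (-18 + 72·x + 486·x^2)·Dx + (12 - 18·x - 180·x^2 + 486·x^3)·Dx^2 + (-1 - 8·x - 72·x^3 + 81·x^4)·Dx^3  (order 3).
h: a_k = 2, 11, 2, -25, 2, 739/5, 2, -6547/7, …
ICs: h(0) = 2, h′(0) = 11, h′′(0) = 4.

f: a_k = 2, 2, 2, 2, 2, 2, 2, 2, …
g: a_k = 0, 9, 0, -27, 0, 729/5, 0, -6561/7, …
Weyl lclm of L_f,L_g ⇒ L₀ (ord ≤ 3).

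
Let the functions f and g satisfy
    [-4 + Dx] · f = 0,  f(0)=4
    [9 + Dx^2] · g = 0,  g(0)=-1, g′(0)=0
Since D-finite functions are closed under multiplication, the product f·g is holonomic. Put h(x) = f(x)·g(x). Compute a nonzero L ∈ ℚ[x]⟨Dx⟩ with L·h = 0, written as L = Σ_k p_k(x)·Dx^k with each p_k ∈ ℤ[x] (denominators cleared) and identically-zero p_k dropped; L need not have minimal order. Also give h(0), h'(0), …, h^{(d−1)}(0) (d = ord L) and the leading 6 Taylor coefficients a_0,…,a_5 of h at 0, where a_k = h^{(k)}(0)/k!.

L = 25 - 8·Dx + Dx^2  (order 2).
h: a_k = -4, -16, -14, 88/3, 527/6, 1558/15, …
ICs: h(0) = -4, h′(0) = -16.

f: a_k = 4, 16, 32, 128/3, 128/3, 512/15, …
g: a_k = -1, 0, 9/2, 0, -27/8, 0, …
f·g: L₀ = L_f ⊗_s L_g, ord ≤ 1·2.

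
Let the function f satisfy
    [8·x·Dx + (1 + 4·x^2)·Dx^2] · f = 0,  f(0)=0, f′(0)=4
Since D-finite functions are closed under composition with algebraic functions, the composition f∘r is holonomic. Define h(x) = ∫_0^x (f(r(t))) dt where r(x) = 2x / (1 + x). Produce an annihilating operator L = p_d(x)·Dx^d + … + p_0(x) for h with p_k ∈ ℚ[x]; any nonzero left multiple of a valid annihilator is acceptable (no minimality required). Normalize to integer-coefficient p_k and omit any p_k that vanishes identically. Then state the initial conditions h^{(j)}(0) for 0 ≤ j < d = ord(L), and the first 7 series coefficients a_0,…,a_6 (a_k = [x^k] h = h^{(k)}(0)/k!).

f: a_k = 0, 4, 0, -16/3, 0, 64/5, 0, …
h₀=f(r): pull back L_f along r ⇒ L₀.
Integrate: L := L₀·Dx.
L = (2 + 34·x)·Dx^2 + (1 + 2·x + 17·x^2)·Dx^3  (order 3).
h: a_k = 0, 0, 4, -8/3, -26/3, 24, 404/15, …
ICs: h(0) = 0, h′(0) = 0, h′′(0) = 8.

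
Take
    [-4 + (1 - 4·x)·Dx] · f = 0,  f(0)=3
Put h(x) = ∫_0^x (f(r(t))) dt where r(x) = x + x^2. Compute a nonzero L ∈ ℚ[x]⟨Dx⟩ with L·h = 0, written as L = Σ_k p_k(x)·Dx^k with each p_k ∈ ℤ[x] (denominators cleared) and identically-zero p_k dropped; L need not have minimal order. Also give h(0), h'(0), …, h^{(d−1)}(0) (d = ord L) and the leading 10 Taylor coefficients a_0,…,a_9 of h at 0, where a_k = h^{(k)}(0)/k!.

L = (4 + 8·x)·Dx + (-1 + 4·x + 4·x^2)·Dx^2  (order 2).
h: a_k = 0, 3, 6, 20, 72, 1392/5, 1120, 32448/7, 19584, 252160/3, …
ICs: h(0) = 0, h′(0) = 3.

f: a_k = 3, 12, 48, 192, 768, 3072, 12288, 49152, 196608, 786432, …
Substitute x→r, Dx→(1/r')Dx; clear ⇒ L₀.
∫: right-multiply L₀ by Dx.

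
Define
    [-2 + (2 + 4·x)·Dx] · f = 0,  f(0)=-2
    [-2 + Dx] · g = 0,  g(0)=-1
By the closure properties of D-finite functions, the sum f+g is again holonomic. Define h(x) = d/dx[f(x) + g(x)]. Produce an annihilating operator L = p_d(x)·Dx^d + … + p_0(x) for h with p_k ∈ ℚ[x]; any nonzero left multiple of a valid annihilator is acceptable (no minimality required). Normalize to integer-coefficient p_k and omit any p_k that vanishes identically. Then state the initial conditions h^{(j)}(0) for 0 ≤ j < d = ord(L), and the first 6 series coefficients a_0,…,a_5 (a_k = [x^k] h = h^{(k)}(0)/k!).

L = (-10 - 8·x) + (-1 - 16·x - 16·x^2)·Dx + (3 + 10·x + 8·x^2)·Dx^2  (order 2).
h: a_k = -4, -2, -7, 7/3, -121/12, 913/60, …
ICs: h(0) = -4, h′(0) = -2.

f: a_k = -2, -2, 1, -1, 5/4, -7/4, …
g: a_k = -1, -2, -2, -4/3, -2/3, -4/15, …
f+g: L₀ = lclm(L_f,L_g), ord ≤ 1+1.
h₀' ⇒ L via d/dx closure of L₀.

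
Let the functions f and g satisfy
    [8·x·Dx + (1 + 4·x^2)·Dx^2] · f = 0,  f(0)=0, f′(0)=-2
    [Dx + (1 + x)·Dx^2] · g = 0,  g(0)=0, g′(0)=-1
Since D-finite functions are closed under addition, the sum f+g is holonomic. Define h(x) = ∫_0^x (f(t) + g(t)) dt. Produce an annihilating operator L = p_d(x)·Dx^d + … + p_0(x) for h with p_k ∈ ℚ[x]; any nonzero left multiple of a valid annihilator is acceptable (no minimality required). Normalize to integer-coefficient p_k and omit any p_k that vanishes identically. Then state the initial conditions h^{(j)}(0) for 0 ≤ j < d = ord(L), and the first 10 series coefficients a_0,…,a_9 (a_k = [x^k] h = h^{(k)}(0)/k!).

L = (-8 - 24·x + 96·x^2 + 32·x^3)·Dx^2 + (-10 - 16·x + 72·x^2 + 192·x^3 + 64·x^4)·Dx^3 + (-1 + 7·x + 8·x^2 + 32·x^3 + 48·x^4 + 16·x^5)·Dx^4  (order 4).
h: a_k = 0, 0, -3/2, 1/6, 7/12, 1/20, -11/10, 1/42, 127/56, 1/72, …
ICs: h(0) = 0, h′(0) = 0, h′′(0) = -3, h′′′(0) = 1.

f: a_k = 0, -2, 0, 8/3, 0, -32/5, 0, 128/7, 0, -512/9, …
g: a_k = 0, -1, 1/2, -1/3, 1/4, -1/5, 1/6, -1/7, 1/8, -1/9, …
L₀ := lclm(L_f,L_g); ord L₀ ≤ 2+2.
h=∫₀ˣh₀: take L = L₀·Dx.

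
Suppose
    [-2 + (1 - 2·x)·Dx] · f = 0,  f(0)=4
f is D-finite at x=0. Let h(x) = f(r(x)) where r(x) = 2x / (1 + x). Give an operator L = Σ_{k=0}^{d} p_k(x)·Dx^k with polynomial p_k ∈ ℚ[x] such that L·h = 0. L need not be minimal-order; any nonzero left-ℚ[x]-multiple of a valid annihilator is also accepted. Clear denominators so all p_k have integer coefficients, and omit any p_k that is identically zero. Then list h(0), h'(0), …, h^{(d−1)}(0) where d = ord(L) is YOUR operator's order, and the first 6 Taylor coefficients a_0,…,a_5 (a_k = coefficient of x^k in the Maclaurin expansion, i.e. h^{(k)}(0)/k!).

L = 4 + (-1 + 2·x + 3·x^2)·Dx  (order 1).
h: a_k = 4, 16, 48, 144, 432, 1296, …
ICs: h(0) = 4.

f: a_k = 4, 8, 16, 32, 64, 128, …
Substitute x→r, Dx→(1/r')Dx; clear ⇒ L₀.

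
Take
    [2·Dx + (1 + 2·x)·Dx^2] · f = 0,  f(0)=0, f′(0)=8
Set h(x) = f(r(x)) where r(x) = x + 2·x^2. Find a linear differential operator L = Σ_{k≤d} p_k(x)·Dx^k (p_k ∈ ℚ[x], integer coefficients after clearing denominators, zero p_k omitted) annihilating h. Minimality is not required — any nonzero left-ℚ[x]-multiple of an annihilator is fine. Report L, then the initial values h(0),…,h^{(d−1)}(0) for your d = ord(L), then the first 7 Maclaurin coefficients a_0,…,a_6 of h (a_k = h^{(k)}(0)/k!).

L = (-2 + 8·x + 16·x^2)·Dx + (1 + 6·x + 12·x^2 + 16·x^3)·Dx^2  (order 2).
h: a_k = 0, 8, 8, -64/3, 16, 128/5, -256/3, …
ICs: h(0) = 0, h′(0) = 8.

f: a_k = 0, 8, -8, 32/3, -16, 128/5, -128/3, …
h₀=f(r): pull back L_f along r ⇒ L₀.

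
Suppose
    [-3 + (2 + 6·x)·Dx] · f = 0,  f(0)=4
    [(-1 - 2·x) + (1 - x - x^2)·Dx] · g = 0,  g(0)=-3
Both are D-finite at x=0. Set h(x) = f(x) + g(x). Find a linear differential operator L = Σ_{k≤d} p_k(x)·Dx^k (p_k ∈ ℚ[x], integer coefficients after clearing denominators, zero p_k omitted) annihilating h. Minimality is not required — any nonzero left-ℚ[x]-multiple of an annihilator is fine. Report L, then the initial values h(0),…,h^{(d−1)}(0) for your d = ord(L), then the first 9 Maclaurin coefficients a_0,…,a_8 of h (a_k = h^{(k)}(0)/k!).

L = (33 + 117·x + 117·x^2 + 90·x^3) + (-25 - 102·x - 303·x^2 - 378·x^3 - 225·x^4)·Dx + (-2 + 22·x + 90·x^2 - 38·x^3 - 198·x^4 - 90·x^5)·Dx^2  (order 2).
h: a_k = 1, 3, -21/2, -9/4, -885/32, 165/64, -25293/256, 39915/512, -3650253/8192, …
ICs: h(0) = 1, h′(0) = 3.

f: a_k = 4, 6, -9/2, 27/4, -405/32, 1701/64, -15309/256, 72171/512, -2814669/8192, …
g: a_k = -3, -3, -6, -9, -15, -24, -39, -63, -102, …
f+g: L₀ = lclm(L_f,L_g), ord ≤ 1+1.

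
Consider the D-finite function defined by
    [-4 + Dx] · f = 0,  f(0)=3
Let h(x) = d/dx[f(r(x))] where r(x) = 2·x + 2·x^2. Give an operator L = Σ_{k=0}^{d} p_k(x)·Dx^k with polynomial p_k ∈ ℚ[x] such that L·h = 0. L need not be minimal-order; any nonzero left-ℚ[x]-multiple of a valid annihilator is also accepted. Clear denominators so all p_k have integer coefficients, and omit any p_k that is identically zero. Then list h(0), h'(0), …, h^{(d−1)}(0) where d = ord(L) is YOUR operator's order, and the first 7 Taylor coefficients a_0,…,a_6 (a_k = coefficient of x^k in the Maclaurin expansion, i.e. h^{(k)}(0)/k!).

f: a_k = 3, 12, 24, 32, 32, 128/5, 256/15, …
f∘r: x↦r, Dx↦Dx/r' in L_f ⇒ L₀.
Differentiate: ansatz ord ≤ ord L₀ ⇒ L.
L = (10 + 32·x + 32·x^2) + (-1 - 2·x)·Dx  (order 1).
h: a_k = 24, 240, 1344, 5504, 18176, 255488/5, 378880/3, …
ICs: h(0) = 24.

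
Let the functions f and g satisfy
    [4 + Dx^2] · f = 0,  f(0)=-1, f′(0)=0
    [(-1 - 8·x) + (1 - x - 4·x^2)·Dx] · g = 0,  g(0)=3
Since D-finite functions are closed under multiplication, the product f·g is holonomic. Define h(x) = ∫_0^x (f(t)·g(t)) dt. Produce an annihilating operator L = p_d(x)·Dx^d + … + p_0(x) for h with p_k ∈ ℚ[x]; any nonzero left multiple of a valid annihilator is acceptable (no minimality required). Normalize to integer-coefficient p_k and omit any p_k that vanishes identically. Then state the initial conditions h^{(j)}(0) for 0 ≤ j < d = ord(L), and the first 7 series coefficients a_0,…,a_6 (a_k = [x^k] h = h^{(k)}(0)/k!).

L = (4 + 4·x + 16·x^2)·Dx + (2 + 16·x)·Dx^2 + (-1 + x + 4·x^2)·Dx^3  (order 3).
h: a_k = 0, -3, -3/2, -3, -21/4, -59/5, -143/6, …
ICs: h(0) = 0, h′(0) = -3, h′′(0) = -3.

f: a_k = -1, 0, 2, 0, -2/3, 0, 4/45, …
g: a_k = 3, 3, 15, 27, 87, 195, 543, …
h₀=f·g: eliminate ⇒ L₀, order ≤ 2·1.
h=∫h₀ ⇒ L = L₀·Dx.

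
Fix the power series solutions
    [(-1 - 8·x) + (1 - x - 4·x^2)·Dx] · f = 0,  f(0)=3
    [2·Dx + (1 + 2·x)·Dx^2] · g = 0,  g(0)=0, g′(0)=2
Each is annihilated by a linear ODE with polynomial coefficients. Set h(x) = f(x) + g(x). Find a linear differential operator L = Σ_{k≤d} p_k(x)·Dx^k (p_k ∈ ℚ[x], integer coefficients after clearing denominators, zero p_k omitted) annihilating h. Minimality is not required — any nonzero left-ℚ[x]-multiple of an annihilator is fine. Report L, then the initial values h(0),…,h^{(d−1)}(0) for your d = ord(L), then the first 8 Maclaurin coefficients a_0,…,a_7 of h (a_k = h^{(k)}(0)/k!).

f: a_k = 3, 3, 15, 27, 87, 195, 543, 1323, …
g: a_k = 0, 2, -2, 8/3, -4, 32/5, -32/3, 128/7, …
f+g: L₀ = lclm(L_f,L_g), ord ≤ 1+2.
L = (94 + 644·x + 1664·x^2 + 1920·x^3 + 1536·x^4)·Dx + (23 + 324·x + 1448·x^2 + 3072·x^3 + 3904·x^4 + 2560·x^5)·Dx^2 + (-6 - 35·x - 53·x^2 + 98·x^3 + 528·x^4 + 864·x^5 + 512·x^6)·Dx^3  (order 3).
h: a_k = 3, 5, 13, 89/3, 83, 1007/5, 1597/3, 9389/7, …
ICs: h(0) = 3, h′(0) = 5, h′′(0) = 26.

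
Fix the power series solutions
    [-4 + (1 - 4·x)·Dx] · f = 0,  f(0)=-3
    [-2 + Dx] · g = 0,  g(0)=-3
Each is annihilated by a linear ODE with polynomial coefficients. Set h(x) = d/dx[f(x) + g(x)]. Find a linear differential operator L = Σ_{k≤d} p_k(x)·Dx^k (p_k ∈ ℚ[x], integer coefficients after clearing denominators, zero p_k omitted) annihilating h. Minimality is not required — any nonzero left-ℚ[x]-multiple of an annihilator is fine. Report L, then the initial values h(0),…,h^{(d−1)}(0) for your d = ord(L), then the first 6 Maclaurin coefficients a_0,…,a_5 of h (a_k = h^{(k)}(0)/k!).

L = (80 + 64·x) + (-46 - 16·x + 32·x^2)·Dx + (3 - 8·x - 16·x^2)·Dx^2  (order 2).
h: a_k = -18, -108, -588, -3080, -15364, -368648/5, …
ICs: h(0) = -18, h′(0) = -108.

f: a_k = -3, -12, -48, -192, -768, -3072, …
g: a_k = -3, -6, -6, -4, -2, -4/5, …
L₀ := lclm(L_f,L_g); ord L₀ ≤ 1+1.
h₀' ⇒ L via d/dx closure of L₀.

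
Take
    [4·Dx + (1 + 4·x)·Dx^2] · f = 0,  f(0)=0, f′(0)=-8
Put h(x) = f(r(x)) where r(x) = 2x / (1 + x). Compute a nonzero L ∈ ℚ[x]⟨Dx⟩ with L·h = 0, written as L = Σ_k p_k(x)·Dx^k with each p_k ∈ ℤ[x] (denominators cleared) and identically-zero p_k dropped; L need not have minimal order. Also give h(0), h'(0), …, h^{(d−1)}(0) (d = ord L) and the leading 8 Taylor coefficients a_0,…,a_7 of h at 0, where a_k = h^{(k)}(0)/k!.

L = (10 + 18·x)·Dx + (1 + 10·x + 9·x^2)·Dx^2  (order 2).
h: a_k = 0, -16, 80, -1456/3, 3280, -118096/5, 531440/3, -9565936/7, …
ICs: h(0) = 0, h′(0) = -16.

f: a_k = 0, -8, 16, -128/3, 128, -2048/5, 4096/3, -32768/7, …
L₀ from L_f via x↦r, Dx↦r'^{-1}Dx.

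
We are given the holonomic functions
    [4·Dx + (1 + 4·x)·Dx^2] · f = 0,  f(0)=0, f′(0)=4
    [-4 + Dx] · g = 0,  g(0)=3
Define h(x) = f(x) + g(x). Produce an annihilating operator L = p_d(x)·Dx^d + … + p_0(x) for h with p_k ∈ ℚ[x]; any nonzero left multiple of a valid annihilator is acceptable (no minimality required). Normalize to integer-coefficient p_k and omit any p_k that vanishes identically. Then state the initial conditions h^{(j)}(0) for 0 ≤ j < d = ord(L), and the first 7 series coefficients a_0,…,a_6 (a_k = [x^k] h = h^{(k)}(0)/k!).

L = (-24 - 32·x)·Dx + (2 - 16·x - 32·x^2)·Dx^2 + (1 + 6·x + 8·x^2)·Dx^3  (order 3).
h: a_k = 3, 16, 16, 160/3, -32, 1152/5, -3328/5, …
ICs: h(0) = 3, h′(0) = 16, h′′(0) = 32.

f: a_k = 0, 4, -8, 64/3, -64, 1024/5, -2048/3, …
g: a_k = 3, 12, 24, 32, 32, 128/5, 256/15, …
Weyl lclm of L_f,L_g ⇒ L₀ (ord ≤ 3).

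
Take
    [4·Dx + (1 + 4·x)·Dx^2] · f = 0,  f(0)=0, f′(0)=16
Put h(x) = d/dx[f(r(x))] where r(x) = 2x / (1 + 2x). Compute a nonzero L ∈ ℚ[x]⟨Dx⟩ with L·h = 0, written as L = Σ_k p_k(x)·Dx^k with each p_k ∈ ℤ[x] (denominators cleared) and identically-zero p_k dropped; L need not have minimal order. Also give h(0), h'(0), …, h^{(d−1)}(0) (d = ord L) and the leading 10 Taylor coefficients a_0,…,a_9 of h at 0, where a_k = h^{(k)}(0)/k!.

f: a_k = 0, 16, -32, 256/3, -256, 4096/5, -8192/3, 65536/7, -32768, 1048576/9, …
f∘r: x↦r, Dx↦Dx/r' in L_f ⇒ L₀.
Differentiate: ansatz ord ≤ ord L₀ ⇒ L.
L = (12 + 40·x) + (1 + 12·x + 20·x^2)·Dx  (order 1).
h: a_k = 32, -384, 3968, -39936, 399872, -3999744, 39999488, -399998976, 3999997952, -39999995904, …
ICs: h(0) = 32.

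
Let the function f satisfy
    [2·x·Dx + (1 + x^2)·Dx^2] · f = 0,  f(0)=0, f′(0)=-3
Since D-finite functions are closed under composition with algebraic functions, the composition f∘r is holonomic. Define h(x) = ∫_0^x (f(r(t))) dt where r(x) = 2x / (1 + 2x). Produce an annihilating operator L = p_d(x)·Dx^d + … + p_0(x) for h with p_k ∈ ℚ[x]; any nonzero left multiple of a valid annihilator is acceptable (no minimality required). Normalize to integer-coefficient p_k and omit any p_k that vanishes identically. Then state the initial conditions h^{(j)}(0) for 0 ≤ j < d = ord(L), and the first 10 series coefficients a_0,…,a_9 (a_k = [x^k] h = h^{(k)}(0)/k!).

L = (4 + 16·x)·Dx^2 + (1 + 4·x + 8·x^2)·Dx^3  (order 3).
h: a_k = 0, 0, -3, 4, -4, 0, 64/5, -256/7, 384/7, 0, …
ICs: h(0) = 0, h′(0) = 0, h′′(0) = -6.

f: a_k = 0, -3, 0, 1, 0, -3/5, 0, 3/7, 0, -1/3, …
Change of var in L_f (x↦r) gives L₀.
Integrate: L := L₀·Dx.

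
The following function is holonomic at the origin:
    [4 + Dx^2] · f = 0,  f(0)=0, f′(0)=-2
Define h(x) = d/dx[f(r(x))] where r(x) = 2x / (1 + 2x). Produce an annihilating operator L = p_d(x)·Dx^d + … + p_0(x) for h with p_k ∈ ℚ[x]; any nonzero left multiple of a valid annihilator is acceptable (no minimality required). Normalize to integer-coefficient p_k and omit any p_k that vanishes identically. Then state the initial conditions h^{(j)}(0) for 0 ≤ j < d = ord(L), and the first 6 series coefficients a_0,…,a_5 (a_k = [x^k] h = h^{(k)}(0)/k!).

f: a_k = 0, -2, 0, 4/3, 0, -4/15, …
Change of var in L_f (x↦r) gives L₀.
h=h₀': d/dx-closure on L₀ ⇒ L.
L = (40 + 96·x + 96·x^2) + (12 + 72·x + 144·x^2 + 96·x^3)·Dx + (1 + 8·x + 24·x^2 + 32·x^3 + 16·x^4)·Dx^2  (order 2).
h: a_k = -4, 16, -16, -128, 2752/3, -3840, …
ICs: h(0) = -4, h′(0) = 16.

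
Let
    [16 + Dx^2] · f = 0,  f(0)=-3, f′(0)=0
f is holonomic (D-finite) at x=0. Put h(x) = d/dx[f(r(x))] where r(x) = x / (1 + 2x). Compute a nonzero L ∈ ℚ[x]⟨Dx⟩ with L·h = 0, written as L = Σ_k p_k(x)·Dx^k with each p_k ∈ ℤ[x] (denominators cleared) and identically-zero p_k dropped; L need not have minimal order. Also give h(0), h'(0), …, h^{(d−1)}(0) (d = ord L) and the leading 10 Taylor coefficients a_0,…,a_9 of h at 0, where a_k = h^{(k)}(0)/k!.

f: a_k = -3, 0, 24, 0, -32, 0, 256/15, 0, -512/105, 0, …
Substitute x→r, Dx→(1/r')Dx; clear ⇒ L₀.
h=h₀': d/dx-closure on L₀ ⇒ L.
L = (40 + 96·x + 96·x^2) + (12 + 72·x + 144·x^2 + 96·x^3)·Dx + (1 + 8·x + 24·x^2 + 32·x^3 + 16·x^4)·Dx^2  (order 2).
h: a_k = 0, 48, -288, 1024, -2560, 19712/5, 10752/5, -4820992/105, 7938048/35, -784642048/945, …
ICs: h(0) = 0, h′(0) = 48.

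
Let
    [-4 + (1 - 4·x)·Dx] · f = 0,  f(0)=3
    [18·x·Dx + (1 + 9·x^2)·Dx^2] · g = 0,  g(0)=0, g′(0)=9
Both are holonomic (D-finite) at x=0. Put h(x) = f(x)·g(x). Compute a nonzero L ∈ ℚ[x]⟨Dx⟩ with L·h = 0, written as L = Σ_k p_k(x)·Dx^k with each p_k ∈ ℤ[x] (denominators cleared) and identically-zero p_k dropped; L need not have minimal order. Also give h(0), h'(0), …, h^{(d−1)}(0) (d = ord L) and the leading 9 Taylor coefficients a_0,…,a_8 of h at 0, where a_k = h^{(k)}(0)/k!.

L = 72·x + (8 - 18·x + 144·x^2)·Dx + (-1 + 4·x - 9·x^2 + 36·x^3)·Dx^2  (order 2).
h: a_k = 0, 27, 108, 351, 1404, 30267/5, 121068/5, 3291489/35, 13165956/35, …
ICs: h(0) = 0, h′(0) = 27.

f: a_k = 3, 12, 48, 192, 768, 3072, 12288, 49152, 196608, …
g: a_k = 0, 9, 0, -27, 0, 729/5, 0, -6561/7, 0, …
Sym-product of L_f,L_g gives L₀ (≤ ord 2).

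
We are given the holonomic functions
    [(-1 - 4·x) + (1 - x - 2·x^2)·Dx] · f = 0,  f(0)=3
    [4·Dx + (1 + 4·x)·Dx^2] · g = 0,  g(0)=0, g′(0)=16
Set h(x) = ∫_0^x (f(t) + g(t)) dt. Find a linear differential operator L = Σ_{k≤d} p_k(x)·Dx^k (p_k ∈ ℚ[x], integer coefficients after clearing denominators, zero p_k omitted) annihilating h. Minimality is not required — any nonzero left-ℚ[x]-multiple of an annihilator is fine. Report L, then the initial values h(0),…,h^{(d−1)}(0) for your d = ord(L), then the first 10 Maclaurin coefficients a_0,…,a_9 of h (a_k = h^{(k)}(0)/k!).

L = (156 + 624·x + 1440·x^2 + 768·x^3 + 768·x^4)·Dx^2 + (-1 + 160·x + 1064·x^2 + 1952·x^3 + 1600·x^4 + 1280·x^5)·Dx^3 + (-5 - 39·x - 66·x^2 + 80·x^3 + 240·x^4 + 384·x^5 + 256·x^6)·Dx^4  (order 4).
h: a_k = 0, 3, 19/2, -23/3, 301/12, -223/5, 4411/30, -1115/3, 67321/56, -32255/9, …
ICs: h(0) = 0, h′(0) = 3, h′′(0) = 19, h′′′(0) = -46.

f: a_k = 3, 3, 9, 15, 33, 63, 129, 255, 513, 1023, …
g: a_k = 0, 16, -32, 256/3, -256, 4096/5, -8192/3, 65536/7, -32768, 1048576/9, …
h₀=f+g: left-lcm gives L₀, ord ≤ 3.
Integrate: L := L₀·Dx.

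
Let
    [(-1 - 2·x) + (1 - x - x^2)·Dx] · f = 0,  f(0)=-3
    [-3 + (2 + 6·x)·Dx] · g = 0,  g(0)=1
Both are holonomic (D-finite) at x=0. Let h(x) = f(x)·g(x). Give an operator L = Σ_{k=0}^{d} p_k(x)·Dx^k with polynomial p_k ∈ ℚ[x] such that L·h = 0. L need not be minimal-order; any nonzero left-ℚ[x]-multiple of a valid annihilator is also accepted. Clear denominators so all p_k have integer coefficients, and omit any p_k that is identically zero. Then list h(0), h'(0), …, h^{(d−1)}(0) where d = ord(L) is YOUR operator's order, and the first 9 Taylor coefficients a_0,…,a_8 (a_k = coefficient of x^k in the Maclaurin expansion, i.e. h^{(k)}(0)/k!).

L = (5 + 7·x + 9·x^2) + (-2 - 4·x + 8·x^2 + 6·x^3)·Dx  (order 1).
h: a_k = -3, -15/2, -57/8, -315/16, -2217/128, -14577/256, -30117/1024, -393363/2048, 1186455/32768, …
ICs: h(0) = -3.

f: a_k = -3, -3, -6, -9, -15, -24, -39, -63, -102, …
g: a_k = 1, 3/2, -9/8, 27/16, -405/128, 1701/256, -15309/1024, 72171/2048, -2814669/32768, …
Sym-product of L_f,L_g gives L₀ (≤ ord 1).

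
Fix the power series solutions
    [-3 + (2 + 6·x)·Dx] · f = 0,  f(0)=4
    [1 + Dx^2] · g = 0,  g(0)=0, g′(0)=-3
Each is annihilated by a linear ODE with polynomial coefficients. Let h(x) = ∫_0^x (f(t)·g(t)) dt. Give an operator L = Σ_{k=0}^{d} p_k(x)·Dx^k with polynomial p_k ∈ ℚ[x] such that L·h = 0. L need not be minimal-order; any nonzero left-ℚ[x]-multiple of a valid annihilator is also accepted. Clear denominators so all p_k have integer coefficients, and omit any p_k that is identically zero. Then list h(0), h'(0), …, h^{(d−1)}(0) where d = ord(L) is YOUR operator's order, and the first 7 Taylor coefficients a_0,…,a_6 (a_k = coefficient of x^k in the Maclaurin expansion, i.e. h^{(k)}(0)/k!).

L = (31 + 24·x + 36·x^2)·Dx + (-12 - 36·x)·Dx^2 + (4 + 24·x + 36·x^2)·Dx^3  (order 3).
h: a_k = 0, 0, -6, -6, 31/8, -69/20, 5699/960, …
ICs: h(0) = 0, h′(0) = 0, h′′(0) = -12.

f: a_k = 4, 6, -9/2, 27/4, -405/32, 1701/64, -15309/256, …
g: a_k = 0, -3, 0, 1/2, 0, -1/40, 0, …
L₀ := L_f ⊗_s L_g (sym. prod.), ord ≤ 2.
h=∫h₀ ⇒ L = L₀·Dx.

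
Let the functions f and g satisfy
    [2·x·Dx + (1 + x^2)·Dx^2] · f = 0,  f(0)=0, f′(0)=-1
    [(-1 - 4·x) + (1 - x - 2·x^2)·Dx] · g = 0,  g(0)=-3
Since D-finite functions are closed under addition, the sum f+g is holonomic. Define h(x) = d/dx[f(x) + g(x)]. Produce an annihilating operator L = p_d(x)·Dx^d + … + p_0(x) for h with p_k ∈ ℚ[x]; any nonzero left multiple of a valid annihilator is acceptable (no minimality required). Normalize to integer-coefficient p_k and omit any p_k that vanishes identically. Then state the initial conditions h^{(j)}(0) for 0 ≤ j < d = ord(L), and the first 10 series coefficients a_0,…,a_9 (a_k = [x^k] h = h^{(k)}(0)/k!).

f: a_k = 0, -1, 0, 1/3, 0, -1/5, 0, 1/7, 0, -1/9, …
g: a_k = -3, -3, -9, -15, -33, -63, -129, -255, -513, -1023, …
Weyl lclm of L_f,L_g ⇒ L₀ (ord ≤ 3).
h₀' ⇒ L via d/dx closure of L₀.
L = (6 - 24·x - 162·x^2 - 240·x^3 - 384·x^4 - 48·x^6) + (-16 - 74·x - 88·x^2 - 226·x^3 - 212·x^4 - 304·x^5 - 12·x^6 - 48·x^7)·Dx + (3 + 4·x + 8·x^2 - 28·x^3 - 27·x^4 - 36·x^5 - 40·x^6 - 4·x^7 - 8·x^8)·Dx^2  (order 2).
h: a_k = -4, -18, -44, -132, -316, -774, -1784, -4104, -9208, -20490, …
ICs: h(0) = -4, h′(0) = -18.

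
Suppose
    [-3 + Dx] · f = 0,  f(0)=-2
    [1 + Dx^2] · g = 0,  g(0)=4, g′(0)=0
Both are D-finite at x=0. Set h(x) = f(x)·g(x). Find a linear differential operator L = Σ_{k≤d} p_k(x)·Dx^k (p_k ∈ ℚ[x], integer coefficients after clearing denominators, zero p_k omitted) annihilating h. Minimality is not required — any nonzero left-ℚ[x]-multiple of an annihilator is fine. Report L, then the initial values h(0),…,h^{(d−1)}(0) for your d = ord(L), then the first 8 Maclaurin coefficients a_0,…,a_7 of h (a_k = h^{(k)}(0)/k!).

f: a_k = -2, -6, -9, -9, -27/4, -81/20, -81/40, -243/280, …
g: a_k = 4, 0, -2, 0, 1/6, 0, -1/180, 0, …
h₀=f·g: eliminate ⇒ L₀, order ≤ 1·2.
L = 10 - 6·Dx + Dx^2  (order 2).
h: a_k = -8, -24, -32, -24, -28/3, 4/5, 176/45, 332/105, …
ICs: h(0) = -8, h′(0) = -24.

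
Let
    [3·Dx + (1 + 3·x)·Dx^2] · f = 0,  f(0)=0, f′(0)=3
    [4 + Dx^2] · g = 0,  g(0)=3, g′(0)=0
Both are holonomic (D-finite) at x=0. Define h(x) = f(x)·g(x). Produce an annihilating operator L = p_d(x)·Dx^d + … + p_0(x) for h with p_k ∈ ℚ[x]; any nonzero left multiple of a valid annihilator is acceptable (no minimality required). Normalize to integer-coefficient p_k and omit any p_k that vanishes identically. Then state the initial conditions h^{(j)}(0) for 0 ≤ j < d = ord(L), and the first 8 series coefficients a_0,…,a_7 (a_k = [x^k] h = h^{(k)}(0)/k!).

f: a_k = 0, 3, -9/2, 9, -81/4, 243/5, -243/2, 2187/7, …
g: a_k = 3, 0, -6, 0, 2, 0, -4/15, 0, …
L₀ := L_f ⊗_s L_g (sym. prod.), ord ≤ 4.
L = (-1112 - 1248·x + 7344·x^2 + 27648·x^3 + 20736·x^4) + (-48 + 2160·x + 10368·x^2 + 10368·x^3)·Dx + (-250 + 240·x + 4968·x^2 + 13824·x^3 + 10368·x^4)·Dx^2 + (-12 + 540·x + 2592·x^2 + 2592·x^3)·Dx^3 + (7 + 138·x + 783·x^2 + 1728·x^3 + 1296·x^4)·Dx^4  (order 4).
h: a_k = 0, 9, -27/2, 9, -135/4, 489/5, -252, 23201/35, …
ICs: h(0) = 0, h′(0) = 9, h′′(0) = -27, h′′′(0) = 54.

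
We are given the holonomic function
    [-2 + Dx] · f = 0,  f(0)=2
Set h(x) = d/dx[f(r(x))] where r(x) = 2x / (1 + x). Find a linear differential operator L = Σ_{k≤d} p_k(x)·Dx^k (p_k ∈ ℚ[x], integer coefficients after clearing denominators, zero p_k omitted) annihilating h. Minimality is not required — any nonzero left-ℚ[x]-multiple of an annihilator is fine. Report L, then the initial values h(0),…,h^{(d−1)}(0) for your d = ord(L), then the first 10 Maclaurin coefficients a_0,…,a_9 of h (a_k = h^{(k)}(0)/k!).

L = (2 - 2·x) + (-1 - 2·x - x^2)·Dx  (order 1).
h: a_k = 8, 16, -8, -32/3, 56/3, -176/15, -136/45, 5056/315, -6632/315, 47344/2835, …
ICs: h(0) = 8.

f: a_k = 2, 4, 4, 8/3, 4/3, 8/15, 8/45, 16/315, 4/315, 8/2835, …
L₀ from L_f via x↦r, Dx↦r'^{-1}Dx.
h₀' ⇒ L via d/dx closure of L₀.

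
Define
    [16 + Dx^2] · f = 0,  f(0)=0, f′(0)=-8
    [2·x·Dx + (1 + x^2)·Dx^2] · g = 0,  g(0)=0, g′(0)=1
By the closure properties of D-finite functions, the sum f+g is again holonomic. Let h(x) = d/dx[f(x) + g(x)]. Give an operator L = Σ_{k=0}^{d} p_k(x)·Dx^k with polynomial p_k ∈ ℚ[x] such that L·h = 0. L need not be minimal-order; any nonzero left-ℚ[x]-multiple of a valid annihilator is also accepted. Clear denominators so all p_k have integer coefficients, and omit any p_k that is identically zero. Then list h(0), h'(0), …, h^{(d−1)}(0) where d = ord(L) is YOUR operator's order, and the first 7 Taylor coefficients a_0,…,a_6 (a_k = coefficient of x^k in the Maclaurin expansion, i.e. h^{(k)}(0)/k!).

f: a_k = 0, -8, 0, 64/3, 0, -256/15, 0, …
g: a_k = 0, 1, 0, -1/3, 0, 1/5, 0, …
L₀ := lclm(L_f,L_g); ord L₀ ≤ 2+2.
Differentiate: ansatz ord ≤ ord L₀ ⇒ L.
L = (64·x + 704·x^3 + 256·x^5) + (112 + 416·x^2 + 432·x^4 + 128·x^6)·Dx + (4·x + 44·x^3 + 16·x^5)·Dx^2 + (7 + 26·x^2 + 27·x^4 + 8·x^6)·Dx^3  (order 3).
h: a_k = -7, 0, 63, 0, -253/3, 0, 2003/45, …
ICs: h(0) = -7, h′(0) = 0, h′′(0) = 126.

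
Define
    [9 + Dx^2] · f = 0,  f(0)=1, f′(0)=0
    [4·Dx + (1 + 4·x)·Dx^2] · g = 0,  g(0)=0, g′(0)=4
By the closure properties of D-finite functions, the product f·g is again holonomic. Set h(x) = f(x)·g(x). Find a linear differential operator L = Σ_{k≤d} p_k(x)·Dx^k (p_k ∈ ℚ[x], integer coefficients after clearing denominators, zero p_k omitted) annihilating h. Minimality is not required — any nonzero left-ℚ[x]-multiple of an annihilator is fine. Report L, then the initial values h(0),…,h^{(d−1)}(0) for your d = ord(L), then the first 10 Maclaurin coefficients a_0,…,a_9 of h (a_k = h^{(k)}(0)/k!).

L = (-2043 - 1296·x + 44064·x^2 + 186624·x^3 + 186624·x^4) + (72 + 5472·x + 31104·x^2 + 41472·x^3)·Dx + (-182 + 864·x + 12096·x^2 + 41472·x^3 + 41472·x^4)·Dx^2 + (8 + 608·x + 3456·x^2 + 4608·x^3)·Dx^3 + (5 + 112·x + 800·x^2 + 2304·x^3 + 2304·x^4)·Dx^4  (order 4).
h: a_k = 0, 4, -8, 10/3, -28, 1223/10, -1265/3, 208169/140, -53279/10, 194189089/10080, …
ICs: h(0) = 0, h′(0) = 4, h′′(0) = -16, h′′′(0) = 20.

f: a_k = 1, 0, -9/2, 0, 27/8, 0, -81/80, 0, 729/4480, 0, …
g: a_k = 0, 4, -8, 64/3, -64, 1024/5, -2048/3, 16384/7, -8192, 262144/9, …
L₀ := L_f ⊗_s L_g (sym. prod.), ord ≤ 4.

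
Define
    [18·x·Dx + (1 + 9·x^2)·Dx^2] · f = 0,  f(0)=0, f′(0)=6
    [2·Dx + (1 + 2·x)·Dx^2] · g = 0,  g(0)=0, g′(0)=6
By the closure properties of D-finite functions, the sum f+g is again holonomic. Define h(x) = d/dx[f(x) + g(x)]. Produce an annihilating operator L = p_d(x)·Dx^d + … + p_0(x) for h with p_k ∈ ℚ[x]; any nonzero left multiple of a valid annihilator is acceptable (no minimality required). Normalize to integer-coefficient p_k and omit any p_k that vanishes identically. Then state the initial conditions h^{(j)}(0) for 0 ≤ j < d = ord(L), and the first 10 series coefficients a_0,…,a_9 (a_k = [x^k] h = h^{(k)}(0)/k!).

L = (-18 - 108·x + 486·x^2 + 324·x^3) + (-13 - 36·x + 135·x^2 + 972·x^3 + 648·x^4)·Dx + (-1 + 7·x + 18·x^2 + 81·x^3 + 243·x^4 + 162·x^5)·Dx^2  (order 2).
h: a_k = 12, -12, -30, -48, 582, -192, -3990, -768, 40902, -3072, …
ICs: h(0) = 12, h′(0) = -12.

f: a_k = 0, 6, 0, -18, 0, 486/5, 0, -4374/7, 0, 4374, …
g: a_k = 0, 6, -6, 8, -12, 96/5, -32, 384/7, -96, 512/3, …
Weyl lclm of L_f,L_g ⇒ L₀ (ord ≤ 4).
h=h₀': d/dx-closure on L₀ ⇒ L.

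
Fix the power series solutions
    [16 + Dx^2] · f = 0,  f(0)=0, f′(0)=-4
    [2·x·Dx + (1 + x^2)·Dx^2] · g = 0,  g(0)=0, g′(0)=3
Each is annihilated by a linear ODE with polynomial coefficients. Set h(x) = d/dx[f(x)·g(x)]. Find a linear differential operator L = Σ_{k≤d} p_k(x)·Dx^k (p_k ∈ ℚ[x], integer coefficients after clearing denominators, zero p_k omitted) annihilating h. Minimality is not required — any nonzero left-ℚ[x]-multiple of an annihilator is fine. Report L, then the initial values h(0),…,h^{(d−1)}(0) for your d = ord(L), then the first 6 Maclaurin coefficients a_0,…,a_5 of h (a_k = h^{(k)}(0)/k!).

L = (32960 + 157056·x^2 + 319424·x^4 + 359424·x^6 + 242688·x^8 + 94208·x^10 + 16384·x^12) + (6752·x + 28736·x^3 + 49120·x^5 + 43520·x^7 + 20480·x^9 + 4096·x^11)·Dx + (3420 + 17320·x^2 + 37356·x^4 + 44272·x^6 + 30848·x^8 + 12032·x^10 + 2048·x^12)·Dx^2 + (422·x + 1796·x^3 + 3070·x^5 + 2720·x^7 + 1280·x^9 + 256·x^11)·Dx^3 + (85 + 469·x^2 + 1087·x^4 + 1363·x^6 + 980·x^8 + 384·x^10 + 64·x^12)·Dx^4  (order 4).
h: a_k = 0, -24, 0, 144, 0, -232, …
ICs: h(0) = 0, h′(0) = -24, h′′(0) = 0, h′′′(0) = 864.

f: a_k = 0, -4, 0, 32/3, 0, -128/15, …
g: a_k = 0, 3, 0, -1, 0, 3/5, …
L₀ := L_f ⊗_s L_g (sym. prod.), ord ≤ 4.
h₀' ⇒ L via d/dx closure of L₀.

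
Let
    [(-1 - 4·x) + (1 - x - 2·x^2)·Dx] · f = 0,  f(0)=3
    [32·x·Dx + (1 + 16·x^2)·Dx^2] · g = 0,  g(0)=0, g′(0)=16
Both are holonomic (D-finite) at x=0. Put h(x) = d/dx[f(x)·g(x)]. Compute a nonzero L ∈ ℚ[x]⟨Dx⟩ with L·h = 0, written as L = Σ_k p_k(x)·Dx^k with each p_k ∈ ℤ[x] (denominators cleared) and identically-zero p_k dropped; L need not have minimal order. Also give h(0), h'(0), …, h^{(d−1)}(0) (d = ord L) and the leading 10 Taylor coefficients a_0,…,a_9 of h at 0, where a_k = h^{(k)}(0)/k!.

f: a_k = 3, 3, 9, 15, 33, 63, 129, 255, 513, 1023, …
g: a_k = 0, 16, 0, -256/3, 0, 4096/5, 0, -65536/7, 0, 1048576/9, …
Product ⇒ symmetric product L₀, ord ≤ 2.
Derive L from L₀ (diff closure).
L = (-36 + 2880·x^2 + 6144·x^3 + 18432·x^4) + (11 + 60·x - 144·x^2 - 64·x^3 + 6144·x^4 + 12288·x^5)·Dx + (-1 - 7·x - 54·x^2 - 48·x^3 - 512·x^4 + 1024·x^5 + 1536·x^6)·Dx^2  (order 2).
h: a_k = 48, 96, -336, -64, 11088, 65568/5, -751312/5, -957312/7, 91191984/35, 53614816/21, …
ICs: h(0) = 48, h′(0) = 96.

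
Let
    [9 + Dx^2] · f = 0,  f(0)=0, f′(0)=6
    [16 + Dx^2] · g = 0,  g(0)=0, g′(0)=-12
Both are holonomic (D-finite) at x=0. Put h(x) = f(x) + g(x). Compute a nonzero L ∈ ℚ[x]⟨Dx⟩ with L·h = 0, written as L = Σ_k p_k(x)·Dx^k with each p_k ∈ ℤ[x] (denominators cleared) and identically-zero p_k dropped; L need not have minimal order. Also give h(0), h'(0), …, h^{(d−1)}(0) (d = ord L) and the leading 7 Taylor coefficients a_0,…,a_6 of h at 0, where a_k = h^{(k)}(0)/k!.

f: a_k = 0, 6, 0, -9, 0, 81/20, 0, …
g: a_k = 0, -12, 0, 32, 0, -128/5, 0, …
Weyl lclm of L_f,L_g ⇒ L₀ (ord ≤ 4).
L = 144 + 25·Dx^2 + Dx^4  (order 4).
h: a_k = 0, -6, 0, 23, 0, -431/20, 0, …
ICs: h(0) = 0, h′(0) = -6, h′′(0) = 0, h′′′(0) = 138.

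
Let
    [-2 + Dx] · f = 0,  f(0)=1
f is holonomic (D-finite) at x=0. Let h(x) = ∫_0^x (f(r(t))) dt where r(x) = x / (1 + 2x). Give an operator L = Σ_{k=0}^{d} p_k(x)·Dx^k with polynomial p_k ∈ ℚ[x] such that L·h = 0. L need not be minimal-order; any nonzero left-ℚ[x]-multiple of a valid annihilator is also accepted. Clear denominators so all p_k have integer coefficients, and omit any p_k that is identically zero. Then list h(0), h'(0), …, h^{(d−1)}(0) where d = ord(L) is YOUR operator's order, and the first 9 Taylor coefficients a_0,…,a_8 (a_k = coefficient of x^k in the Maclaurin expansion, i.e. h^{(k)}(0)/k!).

L = -2·Dx + (1 + 4·x + 4·x^2)·Dx^2  (order 2).
h: a_k = 0, 1, 1, -2/3, 1/3, 2/15, -38/45, 604/315, -1091/315, …
ICs: h(0) = 0, h′(0) = 1.

f: a_k = 1, 2, 2, 4/3, 2/3, 4/15, 4/45, 8/315, 2/315, …
L₀ from L_f via x↦r, Dx↦r'^{-1}Dx.
h=∫₀ˣh₀: take L = L₀·Dx.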